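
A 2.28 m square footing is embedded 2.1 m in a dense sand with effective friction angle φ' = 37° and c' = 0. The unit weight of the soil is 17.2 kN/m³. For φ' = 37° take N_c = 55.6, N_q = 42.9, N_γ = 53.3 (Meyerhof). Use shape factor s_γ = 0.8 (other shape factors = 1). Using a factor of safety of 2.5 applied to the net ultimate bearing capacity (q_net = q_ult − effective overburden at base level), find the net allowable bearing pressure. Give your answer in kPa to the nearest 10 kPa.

q_all(net) ≈ 940 kPa

q = γ·D_f = 17.2 × 2.1 = 36.12 kPa.
q·N_q = 36.12 × 42.9 = 1549.5 kPa
0.5·γ·B·N_γ·s_γ = 0.5 × 17.2 × 2.28 × 53.3 × 0.8 = 836.09 kPa
q_ult = 1549.5 + 836.09 = 2385.6 kPa.
Net ultimate: q_net = 2385.6 − 36.12 = 2349.5 kPa.
q_all(net) = 2349.5 / 2.5 = 939.81 kPa.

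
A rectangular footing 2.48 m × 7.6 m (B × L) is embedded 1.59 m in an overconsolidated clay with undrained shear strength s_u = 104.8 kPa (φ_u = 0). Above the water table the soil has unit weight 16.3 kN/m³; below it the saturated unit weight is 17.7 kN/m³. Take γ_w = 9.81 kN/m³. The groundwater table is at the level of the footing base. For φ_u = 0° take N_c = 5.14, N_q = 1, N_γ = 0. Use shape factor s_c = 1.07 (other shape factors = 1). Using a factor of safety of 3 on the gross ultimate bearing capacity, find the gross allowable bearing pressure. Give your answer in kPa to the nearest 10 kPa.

q_all ≈ 200 kPa

Overburden at base level: q = 16.3 × 1.59 = 25.917 kPa.
Cohesion term c·N_c·s_c = 104.8 × 5.14 × 1.07 = 576.38 kPa; surcharge term q·N_q = 25.917 × 1 = 25.917 kPa.
q_ult = 576.38 + 25.917 = 602.3 kPa.
q_all = 602.3 / 3 = 200.77 kPa.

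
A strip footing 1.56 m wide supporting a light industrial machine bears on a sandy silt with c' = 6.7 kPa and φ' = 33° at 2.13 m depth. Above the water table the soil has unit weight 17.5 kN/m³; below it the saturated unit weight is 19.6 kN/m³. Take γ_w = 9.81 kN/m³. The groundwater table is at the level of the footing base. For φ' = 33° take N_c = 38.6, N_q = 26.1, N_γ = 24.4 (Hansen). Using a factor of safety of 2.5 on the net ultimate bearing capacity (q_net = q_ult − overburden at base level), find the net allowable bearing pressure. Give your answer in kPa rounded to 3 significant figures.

Overburden at base level: q = 17.5 × 2.13 = 37.275 kPa.
Below the base the soil is submerged, so the ½γBN_γ term uses γ' = 19.6 − 9.81 = 9.79 kN/m³.
Cohesion term c·N_c = 6.7 × 38.6 = 258.62 kPa; surcharge term q·N_q = 37.275 × 26.1 = 972.88 kPa; self-weight term 0.5·γ·B·N_γ = 0.5 × 9.79 × 1.56 × 24.4 = 186.32 kPa.
q_ult = 258.62 + 972.88 + 186.32 = 1417.8 kPa.
q_net = 1417.8 − 37.275 = 1380.5 kPa.
q_all(net) = 1380.5 / 2.5 = 552.22 kPa.

q_all(net) ≈ 552 kPa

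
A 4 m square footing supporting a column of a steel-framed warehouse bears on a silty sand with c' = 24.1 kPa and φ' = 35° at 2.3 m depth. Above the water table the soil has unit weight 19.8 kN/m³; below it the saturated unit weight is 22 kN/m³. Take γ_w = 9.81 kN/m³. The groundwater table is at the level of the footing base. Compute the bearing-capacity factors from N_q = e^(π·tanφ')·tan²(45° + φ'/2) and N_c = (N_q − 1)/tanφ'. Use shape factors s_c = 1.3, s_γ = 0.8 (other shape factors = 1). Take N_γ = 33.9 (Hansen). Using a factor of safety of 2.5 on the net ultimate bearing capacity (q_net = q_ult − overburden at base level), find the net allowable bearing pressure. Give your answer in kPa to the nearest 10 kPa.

N_q = e^(π·tan35°)·tan²(62.5°) = 33.3; N_c = (N_q − 1)/tanφ' = 46.12.
Overburden at base level: q = 19.8 × 2.3 = 45.54 kPa.
Below the base the soil is submerged, so the ½γBN_γ term uses γ' = 22 − 9.81 = 12.19 kN/m³.
Cohesion term c·N_c·s_c = 24.1 × 46.124 × 1.3 = 1445.1 kPa; surcharge term q·N_q = 45.54 × 33.296 = 1516.3 kPa; self-weight term 0.5·γ·B·N_γ·s_γ = 0.5 × 12.19 × 4 × 33.9 × 0.8 = 661.19 kPa.
q_ult = 1445.1 + 1516.3 + 661.19 = 3622.5 kPa.
q_net = 3622.5 − 45.54 = 3577 kPa.
q_all(net) = 3577 / 2.5 = 1430.8 kPa.

q_all(net) ≈ 1430 kPa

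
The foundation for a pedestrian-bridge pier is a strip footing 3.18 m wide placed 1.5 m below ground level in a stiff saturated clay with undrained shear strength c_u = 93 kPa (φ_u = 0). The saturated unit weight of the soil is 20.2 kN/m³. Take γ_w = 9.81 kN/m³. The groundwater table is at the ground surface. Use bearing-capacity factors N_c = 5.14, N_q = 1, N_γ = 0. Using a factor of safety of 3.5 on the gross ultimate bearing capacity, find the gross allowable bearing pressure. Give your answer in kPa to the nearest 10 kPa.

Water table at ground surface, so effective unit weight γ' = 20.2 − 9.81 = 10.39 kN/m³ is used throughout; overburden q = 10.39 × 1.5 = 15.585 kPa.
Cohesion term c·N_c = 93 × 5.14 = 478.02 kPa; surcharge term q·N_q = 15.585 × 1 = 15.585 kPa.
q_ult = 478.02 + 15.585 = 493.6 kPa.
q_all = 493.6 / 3.5 = 141.03 kPa.

q_all ≈ 140 kPa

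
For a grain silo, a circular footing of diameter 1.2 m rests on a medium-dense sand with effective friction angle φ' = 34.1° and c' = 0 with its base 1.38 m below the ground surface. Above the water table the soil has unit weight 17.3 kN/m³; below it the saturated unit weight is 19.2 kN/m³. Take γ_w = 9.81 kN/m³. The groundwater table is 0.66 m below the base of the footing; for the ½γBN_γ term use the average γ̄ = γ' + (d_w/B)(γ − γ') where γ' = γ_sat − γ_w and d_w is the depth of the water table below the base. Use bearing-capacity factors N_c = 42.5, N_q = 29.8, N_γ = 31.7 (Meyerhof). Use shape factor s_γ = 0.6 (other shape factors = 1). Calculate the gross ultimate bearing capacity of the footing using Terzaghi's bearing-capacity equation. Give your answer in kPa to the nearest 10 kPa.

q_ult ≈ 870 kPa

Effective surcharge at the founding depth q = γ·D_f = 17.3 × 1.38 = 23.874 kPa.
With d_w = 0.66 m < B, γ̄ = 9.39 + (0.66/1.2) × (17.3 − 9.39) = 13.741 kN/m³.
q_ult = q·N_q + 0.5·γ·B·N_γ·s_γ
     = 23.874 × 29.8 + 0.5 × 13.741 × 1.2 × 31.7 × 0.6
     = 711.45 + 156.81 = 868.25 kPa.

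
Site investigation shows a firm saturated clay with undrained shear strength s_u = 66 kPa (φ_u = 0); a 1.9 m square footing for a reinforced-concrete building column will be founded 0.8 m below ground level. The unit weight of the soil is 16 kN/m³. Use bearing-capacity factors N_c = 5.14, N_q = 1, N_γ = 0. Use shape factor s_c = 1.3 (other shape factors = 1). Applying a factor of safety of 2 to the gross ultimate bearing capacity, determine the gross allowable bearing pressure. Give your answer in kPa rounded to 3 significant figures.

q_all ≈ 227 kPa

q = γ·D_f = 16 × 0.8 = 12.8 kPa.
c·N_c·s_c = 66 × 5.14 × 1.3 = 441.01 kPa
q·N_q = 12.8 × 1 = 12.8 kPa
q_ult = 441.01 + 12.8 = 453.81 kPa.
q_all = q_ult / FS = 453.81 / 2 = 226.91 kPa.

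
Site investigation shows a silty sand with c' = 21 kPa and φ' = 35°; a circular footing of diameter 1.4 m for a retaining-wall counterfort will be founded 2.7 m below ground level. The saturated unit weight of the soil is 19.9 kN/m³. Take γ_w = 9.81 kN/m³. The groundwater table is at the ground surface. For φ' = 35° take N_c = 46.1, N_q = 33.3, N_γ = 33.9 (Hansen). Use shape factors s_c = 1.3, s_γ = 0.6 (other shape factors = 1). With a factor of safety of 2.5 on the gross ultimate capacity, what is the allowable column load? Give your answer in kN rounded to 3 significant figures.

P_all ≈ 1420 kN

Water table at ground surface, so effective unit weight γ' = 19.9 − 9.81 = 10.09 kN/m³ is used throughout; overburden q = 10.09 × 2.7 = 27.243 kPa; the same γ' applies in the ½γBN_γ term.
Cohesion term c·N_c·s_c = 21 × 46.1 × 1.3 = 1258.5 kPa; surcharge term q·N_q = 27.243 × 33.3 = 907.19 kPa; self-weight term 0.5·γ·B·N_γ·s_γ = 0.5 × 10.09 × 1.4 × 33.9 × 0.6 = 143.66 kPa.
q_ult = 1258.5 + 907.19 + 143.66 = 2309.4 kPa.
Gross allowable pressure q_all = 2309.4 / 2.5 = 923.75 kPa.
Footing area = 1.5394 m², so allowable column load = 923.75 × 1.5394 = 1422 kN.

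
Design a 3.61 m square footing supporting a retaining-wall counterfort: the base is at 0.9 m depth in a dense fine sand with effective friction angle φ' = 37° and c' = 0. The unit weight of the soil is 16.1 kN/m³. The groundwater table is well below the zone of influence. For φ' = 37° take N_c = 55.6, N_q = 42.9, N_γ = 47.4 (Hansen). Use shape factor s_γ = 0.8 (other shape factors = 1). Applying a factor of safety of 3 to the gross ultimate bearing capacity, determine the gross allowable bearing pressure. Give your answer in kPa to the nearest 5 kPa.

q = γ·D_f = 16.1 × 0.9 = 14.49 kPa.
q·N_q = 14.49 × 42.9 = 621.62 kPa
0.5·γ·B·N_γ·s_γ = 0.5 × 16.1 × 3.61 × 47.4 × 0.8 = 1102 kPa
q_ult = 621.62 + 1102 = 1723.6 kPa.
q_all = q_ult / FS = 1723.6 / 3 = 574.53 kPa.

q_all ≈ 575 kPa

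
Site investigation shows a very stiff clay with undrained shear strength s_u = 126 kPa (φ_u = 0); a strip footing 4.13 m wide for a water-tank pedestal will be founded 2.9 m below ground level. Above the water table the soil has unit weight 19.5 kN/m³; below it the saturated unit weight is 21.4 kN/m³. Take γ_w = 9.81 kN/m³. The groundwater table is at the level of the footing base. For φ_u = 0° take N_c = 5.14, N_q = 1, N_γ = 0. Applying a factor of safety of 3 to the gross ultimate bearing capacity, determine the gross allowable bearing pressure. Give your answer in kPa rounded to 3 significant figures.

q_all ≈ 235 kPa

q = γ·D_f = 19.5 × 2.9 = 56.55 kPa.
c·N_c = 126 × 5.14 = 647.64 kPa
q·N_q = 56.55 × 1 = 56.55 kPa
q_ult = 647.64 + 56.55 = 704.19 kPa.
q_all = q_ult / FS = 704.19 / 3 = 234.73 kPa.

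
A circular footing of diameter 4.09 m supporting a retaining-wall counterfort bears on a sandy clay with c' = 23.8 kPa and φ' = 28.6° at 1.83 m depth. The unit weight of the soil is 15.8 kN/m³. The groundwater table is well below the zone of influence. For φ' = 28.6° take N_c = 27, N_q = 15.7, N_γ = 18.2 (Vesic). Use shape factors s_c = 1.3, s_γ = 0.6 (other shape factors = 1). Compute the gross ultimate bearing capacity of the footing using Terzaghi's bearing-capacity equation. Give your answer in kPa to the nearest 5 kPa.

q = γ·D_f = 15.8 × 1.83 = 28.914 kPa.
c·N_c·s_c = 23.8 × 27 × 1.3 = 835.38 kPa
q·N_q = 28.914 × 15.7 = 453.95 kPa
0.5·γ·B·N_γ·s_γ = 0.5 × 15.8 × 4.09 × 18.2 × 0.6 = 352.84 kPa
q_ult = 835.38 + 453.95 + 352.84 = 1642.2 kPa.

q_ult ≈ 1640 kPa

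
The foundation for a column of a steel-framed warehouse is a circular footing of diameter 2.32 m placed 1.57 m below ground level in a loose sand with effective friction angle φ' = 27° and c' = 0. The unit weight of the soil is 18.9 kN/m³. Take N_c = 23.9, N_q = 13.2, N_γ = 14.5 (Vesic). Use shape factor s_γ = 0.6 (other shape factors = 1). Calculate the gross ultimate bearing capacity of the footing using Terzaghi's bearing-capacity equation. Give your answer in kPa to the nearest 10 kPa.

q = γ·D_f = 18.9 × 1.57 = 29.673 kPa.
q·N_q = 29.673 × 13.2 = 391.68 kPa
0.5·γ·B·N_γ·s_γ = 0.5 × 18.9 × 2.32 × 14.5 × 0.6 = 190.74 kPa
q_ult = 391.68 + 190.74 = 582.42 kPa.

q_ult ≈ 580 kPa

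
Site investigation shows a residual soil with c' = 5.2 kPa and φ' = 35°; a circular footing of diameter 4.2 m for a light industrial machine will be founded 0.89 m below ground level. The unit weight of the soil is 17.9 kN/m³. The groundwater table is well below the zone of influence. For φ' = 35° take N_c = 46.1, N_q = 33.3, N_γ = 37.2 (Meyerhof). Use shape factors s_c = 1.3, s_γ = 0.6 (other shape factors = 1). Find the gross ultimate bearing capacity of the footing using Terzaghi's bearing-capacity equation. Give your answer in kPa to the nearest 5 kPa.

q_ult ≈ 1680 kPa

Overburden at base level: q = 17.9 × 0.89 = 15.931 kPa.
Cohesion term c·N_c·s_c = 5.2 × 46.1 × 1.3 = 311.64 kPa; surcharge term q·N_q = 15.931 × 33.3 = 530.5 kPa; self-weight term 0.5·γ·B·N_γ·s_γ = 0.5 × 17.9 × 4.2 × 37.2 × 0.6 = 839.01 kPa.
q_ult = 311.64 + 530.5 + 839.01 = 1681.1 kPa.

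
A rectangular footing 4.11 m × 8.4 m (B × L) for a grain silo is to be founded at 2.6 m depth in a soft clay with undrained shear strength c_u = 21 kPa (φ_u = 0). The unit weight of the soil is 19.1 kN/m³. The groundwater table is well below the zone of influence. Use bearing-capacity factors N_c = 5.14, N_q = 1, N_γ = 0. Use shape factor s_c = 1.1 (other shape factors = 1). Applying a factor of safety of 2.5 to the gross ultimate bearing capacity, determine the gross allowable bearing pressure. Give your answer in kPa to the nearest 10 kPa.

Overburden at base level: q = 19.1 × 2.6 = 49.66 kPa.
Cohesion term c·N_c·s_c = 21 × 5.14 × 1.1 = 118.73 kPa; surcharge term q·N_q = 49.66 × 1 = 49.66 kPa.
q_ult = 118.73 + 49.66 = 168.39 kPa.
q_all = q_ult / FS = 168.39 / 2.5 = 67.358 kPa.

q_all ≈ 70 kPa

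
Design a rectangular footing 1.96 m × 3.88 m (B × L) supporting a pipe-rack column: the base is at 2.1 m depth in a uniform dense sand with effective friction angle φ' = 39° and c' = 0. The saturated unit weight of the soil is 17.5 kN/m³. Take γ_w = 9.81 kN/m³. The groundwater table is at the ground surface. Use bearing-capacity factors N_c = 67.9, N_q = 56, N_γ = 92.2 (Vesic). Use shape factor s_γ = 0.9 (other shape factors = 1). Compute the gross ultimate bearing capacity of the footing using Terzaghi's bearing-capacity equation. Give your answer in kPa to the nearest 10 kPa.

q_ult ≈ 1530 kPa

γ' = 17.5 − 9.81 = 7.69 kN/m³ (submerged throughout). q = 7.69 × 2.1 = 16.149 kPa; the same γ' applies in the ½γBN_γ term.
q·N_q = 16.149 × 56 = 904.34 kPa
0.5·γ·B·N_γ·s_γ = 0.5 × 7.69 × 1.96 × 92.2 × 0.9 = 625.35 kPa
q_ult = 904.34 + 625.35 = 1529.7 kPa.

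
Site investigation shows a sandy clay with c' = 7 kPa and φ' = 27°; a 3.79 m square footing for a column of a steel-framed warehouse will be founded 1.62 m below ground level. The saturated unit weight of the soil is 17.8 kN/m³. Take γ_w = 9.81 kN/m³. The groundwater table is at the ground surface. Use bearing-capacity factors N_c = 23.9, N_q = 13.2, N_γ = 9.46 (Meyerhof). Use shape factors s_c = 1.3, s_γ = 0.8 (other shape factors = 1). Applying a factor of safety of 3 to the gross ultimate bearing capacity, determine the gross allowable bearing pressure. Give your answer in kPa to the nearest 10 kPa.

With the water table at the surface the whole profile is submerged: γ' = 17.8 − 9.81 = 7.99 kN/m³, so q = γ'·D_f = 12.944 kPa; the same γ' applies in the ½γBN_γ term.
q_ult = c·N_c·s_c + q·N_q + 0.5·γ·B·N_γ·s_γ
     = 7 × 23.9 × 1.3 + 12.944 × 13.2 + 0.5 × 7.99 × 3.79 × 9.46 × 0.8
     = 217.49 + 170.86 + 114.59 = 502.94 kPa.
q_all = q_ult / FS = 502.94 / 3 = 167.65 kPa.

q_all ≈ 170 kPa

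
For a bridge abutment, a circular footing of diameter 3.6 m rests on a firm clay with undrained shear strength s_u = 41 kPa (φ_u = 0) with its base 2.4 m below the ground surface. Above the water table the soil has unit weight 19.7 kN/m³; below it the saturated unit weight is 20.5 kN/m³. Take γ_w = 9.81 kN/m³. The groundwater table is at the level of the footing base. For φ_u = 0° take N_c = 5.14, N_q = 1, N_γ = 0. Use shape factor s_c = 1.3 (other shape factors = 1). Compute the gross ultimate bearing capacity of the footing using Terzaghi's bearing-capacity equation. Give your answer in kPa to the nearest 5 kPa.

Effective surcharge at the founding depth q = γ·D_f = 19.7 × 2.4 = 47.28 kPa.
q_ult = c·N_c·s_c + q·N_q
     = 41 × 5.14 × 1.3 + 47.28 × 1
     = 273.96 + 47.28 = 321.24 kPa.

q_ult ≈ 320 kPa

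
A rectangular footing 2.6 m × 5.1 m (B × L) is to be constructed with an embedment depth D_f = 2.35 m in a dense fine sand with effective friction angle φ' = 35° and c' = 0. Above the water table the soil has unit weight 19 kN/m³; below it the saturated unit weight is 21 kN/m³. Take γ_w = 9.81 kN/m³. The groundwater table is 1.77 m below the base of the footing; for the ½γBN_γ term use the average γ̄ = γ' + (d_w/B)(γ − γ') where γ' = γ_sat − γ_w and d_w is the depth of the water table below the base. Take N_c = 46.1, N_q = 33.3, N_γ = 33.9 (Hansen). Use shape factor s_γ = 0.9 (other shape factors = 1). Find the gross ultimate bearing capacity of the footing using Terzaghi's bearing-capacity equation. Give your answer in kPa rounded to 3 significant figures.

q = γ·D_f = 19 × 2.35 = 44.65 kPa.
γ' = 11.19 kN/m³; averaging over the depth B below the base, γ̄ = γ' + (d_w/B)(γ − γ') = 16.507 kN/m³.
q·N_q = 44.65 × 33.3 = 1486.8 kPa
0.5·γ·B·N_γ·s_γ = 0.5 × 16.507 × 2.6 × 33.9 × 0.9 = 654.71 kPa
q_ult = 1486.8 + 654.71 = 2141.6 kPa.

q_ult ≈ 2140 kPa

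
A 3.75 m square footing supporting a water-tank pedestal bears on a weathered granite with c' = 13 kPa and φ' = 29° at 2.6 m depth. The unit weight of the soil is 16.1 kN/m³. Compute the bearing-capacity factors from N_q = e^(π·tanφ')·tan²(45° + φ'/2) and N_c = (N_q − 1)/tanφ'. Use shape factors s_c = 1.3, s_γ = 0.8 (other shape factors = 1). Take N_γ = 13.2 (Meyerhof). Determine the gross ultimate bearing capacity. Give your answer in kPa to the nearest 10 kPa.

q_ult ≈ 1480 kPa

tan29° = 0.5543, so N_q = e^(π×0.5543)·tan²(59.5°) = 5.705 × 2.882 = 16.44.
N_c = (16.44 − 1)/tan29° = 27.86.
Effective surcharge at the founding depth q = γ·D_f = 16.1 × 2.6 = 41.86 kPa.
q_ult = c·N_c·s_c + q·N_q + 0.5·γ·B·N_γ·s_γ
     = 13 × 27.86 × 1.3 + 41.86 × 16.443 + 0.5 × 16.1 × 3.75 × 13.2 × 0.8
     = 470.84 + 688.32 + 318.78 = 1477.9 kPa.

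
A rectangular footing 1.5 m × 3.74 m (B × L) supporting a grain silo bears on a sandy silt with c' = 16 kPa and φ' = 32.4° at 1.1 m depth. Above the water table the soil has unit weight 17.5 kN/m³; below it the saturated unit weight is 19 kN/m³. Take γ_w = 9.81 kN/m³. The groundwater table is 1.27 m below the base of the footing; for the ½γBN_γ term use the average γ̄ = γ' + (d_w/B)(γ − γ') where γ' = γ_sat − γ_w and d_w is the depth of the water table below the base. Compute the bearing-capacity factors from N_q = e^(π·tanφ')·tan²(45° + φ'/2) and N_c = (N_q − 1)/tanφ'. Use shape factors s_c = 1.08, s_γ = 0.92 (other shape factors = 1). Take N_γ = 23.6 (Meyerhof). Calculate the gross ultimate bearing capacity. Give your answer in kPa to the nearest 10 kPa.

q_ult ≈ 1370 kPa

tan32.4° = 0.6346, so N_q = e^(π×0.6346)·tan²(61.2°) = 7.343 × 3.309 = 24.3.
N_c = (24.3 − 1)/tan32.4° = 36.71.
Effective surcharge at the founding depth q = γ·D_f = 17.5 × 1.1 = 19.25 kPa.
With d_w = 1.27 m < B, γ̄ = 9.19 + (1.27/1.5) × (17.5 − 9.19) = 16.226 kN/m³.
q_ult = c·N_c·s_c + q·N_q + 0.5·γ·B·N_γ·s_γ
     = 16 × 36.707 × 1.08 + 19.25 × 24.295 + 0.5 × 16.226 × 1.5 × 23.6 × 0.92
     = 634.31 + 467.68 + 264.22 = 1366.2 kPa.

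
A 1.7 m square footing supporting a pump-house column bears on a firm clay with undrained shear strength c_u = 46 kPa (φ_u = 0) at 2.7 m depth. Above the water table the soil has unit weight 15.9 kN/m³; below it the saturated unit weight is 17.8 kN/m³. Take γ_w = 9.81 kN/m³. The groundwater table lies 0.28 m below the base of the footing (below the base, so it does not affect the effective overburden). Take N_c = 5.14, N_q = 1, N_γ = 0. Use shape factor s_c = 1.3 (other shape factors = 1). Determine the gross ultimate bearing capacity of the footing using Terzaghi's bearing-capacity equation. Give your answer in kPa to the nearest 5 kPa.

Overburden at base level: q = 15.9 × 2.7 = 42.93 kPa.
Cohesion term c·N_c·s_c = 46 × 5.14 × 1.3 = 307.37 kPa; surcharge term q·N_q = 42.93 × 1 = 42.93 kPa.
q_ult = 307.37 + 42.93 = 350.3 kPa.

q_ult ≈ 350 kPa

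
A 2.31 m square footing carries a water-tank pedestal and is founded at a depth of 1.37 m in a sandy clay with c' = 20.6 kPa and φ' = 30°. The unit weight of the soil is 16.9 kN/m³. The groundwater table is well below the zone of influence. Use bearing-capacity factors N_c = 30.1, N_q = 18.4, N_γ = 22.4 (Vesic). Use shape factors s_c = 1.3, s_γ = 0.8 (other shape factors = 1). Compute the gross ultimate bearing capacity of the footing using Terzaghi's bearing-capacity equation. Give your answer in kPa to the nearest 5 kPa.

q_ult ≈ 1580 kPa

q = γ·D_f = 16.9 × 1.37 = 23.153 kPa.
c·N_c·s_c = 20.6 × 30.1 × 1.3 = 806.08 kPa
q·N_q = 23.153 × 18.4 = 426.02 kPa
0.5·γ·B·N_γ·s_γ = 0.5 × 16.9 × 2.31 × 22.4 × 0.8 = 349.79 kPa
q_ult = 806.08 + 426.02 + 349.79 = 1581.9 kPa.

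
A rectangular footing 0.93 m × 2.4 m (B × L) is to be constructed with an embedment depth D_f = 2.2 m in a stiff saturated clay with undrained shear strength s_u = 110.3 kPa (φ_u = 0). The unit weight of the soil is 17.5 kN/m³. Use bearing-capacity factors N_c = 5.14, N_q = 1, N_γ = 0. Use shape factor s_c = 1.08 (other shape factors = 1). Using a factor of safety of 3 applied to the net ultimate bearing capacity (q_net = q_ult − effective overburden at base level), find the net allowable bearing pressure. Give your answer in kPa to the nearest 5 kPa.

Effective surcharge at the founding depth q = γ·D_f = 17.5 × 2.2 = 38.5 kPa.
q_ult = c·N_c·s_c + q·N_q
     = 110.3 × 5.14 × 1.08 + 38.5 × 1
     = 612.3 + 38.5 = 650.8 kPa.
Net ultimate: q_net = 650.8 − 38.5 = 612.3 kPa.
q_all(net) = 612.3 / 3 = 204.1 kPa.

q_all(net) ≈ 205 kPa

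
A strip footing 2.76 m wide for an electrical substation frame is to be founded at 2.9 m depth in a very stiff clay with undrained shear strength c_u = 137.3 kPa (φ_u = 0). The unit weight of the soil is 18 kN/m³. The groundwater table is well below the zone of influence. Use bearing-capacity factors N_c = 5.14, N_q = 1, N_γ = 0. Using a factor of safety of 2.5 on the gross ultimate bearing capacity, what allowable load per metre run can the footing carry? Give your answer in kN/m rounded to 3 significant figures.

≈ 837 kN/m

Effective surcharge at the founding depth q = γ·D_f = 18 × 2.9 = 52.2 kPa.
q_ult = c·N_c + q·N_q
     = 137.3 × 5.14 + 52.2 × 1
     = 705.72 + 52.2 = 757.92 kPa.
Gross allowable pressure q_all = 757.92 / 2.5 = 303.17 kPa.
Allowable wall load = q_all × B = 303.17 × 2.76 = 836.75 kN per metre run.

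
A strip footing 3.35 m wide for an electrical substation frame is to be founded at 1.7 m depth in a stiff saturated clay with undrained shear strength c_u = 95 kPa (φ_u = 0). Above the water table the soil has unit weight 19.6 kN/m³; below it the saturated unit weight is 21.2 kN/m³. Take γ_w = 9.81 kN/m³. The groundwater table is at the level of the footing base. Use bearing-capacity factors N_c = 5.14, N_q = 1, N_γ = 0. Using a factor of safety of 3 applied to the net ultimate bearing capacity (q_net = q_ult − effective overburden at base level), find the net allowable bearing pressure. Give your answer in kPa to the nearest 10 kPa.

Effective surcharge at the founding depth q = γ·D_f = 19.6 × 1.7 = 33.32 kPa.
q_ult = c·N_c + q·N_q
     = 95 × 5.14 + 33.32 × 1
     = 488.3 + 33.32 = 521.62 kPa.
Net ultimate: q_net = 521.62 − 33.32 = 488.3 kPa.
q_all(net) = 488.3 / 3 = 162.77 kPa.

q_all(net) ≈ 160 kPa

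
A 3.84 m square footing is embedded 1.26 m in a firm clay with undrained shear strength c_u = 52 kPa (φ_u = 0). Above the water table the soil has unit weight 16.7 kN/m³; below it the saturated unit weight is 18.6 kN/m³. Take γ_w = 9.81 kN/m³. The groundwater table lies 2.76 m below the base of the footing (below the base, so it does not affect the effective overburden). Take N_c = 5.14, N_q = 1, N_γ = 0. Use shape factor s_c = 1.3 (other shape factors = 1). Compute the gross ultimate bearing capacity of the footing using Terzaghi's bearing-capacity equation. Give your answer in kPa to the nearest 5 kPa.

q_ult ≈ 370 kPa

Effective surcharge at the founding depth q = γ·D_f = 16.7 × 1.26 = 21.042 kPa.
q_ult = c·N_c·s_c + q·N_q
     = 52 × 5.14 × 1.3 + 21.042 × 1
     = 347.46 + 21.042 = 368.51 kPa.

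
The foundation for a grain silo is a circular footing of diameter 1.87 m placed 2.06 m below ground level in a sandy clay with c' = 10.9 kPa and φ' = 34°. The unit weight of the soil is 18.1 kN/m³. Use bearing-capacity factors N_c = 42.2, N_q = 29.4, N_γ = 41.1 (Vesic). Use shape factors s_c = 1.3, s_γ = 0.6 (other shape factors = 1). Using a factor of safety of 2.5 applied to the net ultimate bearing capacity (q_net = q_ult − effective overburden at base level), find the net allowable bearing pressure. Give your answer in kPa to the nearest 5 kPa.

Overburden at base level: q = 18.1 × 2.06 = 37.286 kPa.
Cohesion term c·N_c·s_c = 10.9 × 42.2 × 1.3 = 597.97 kPa; surcharge term q·N_q = 37.286 × 29.4 = 1096.2 kPa; self-weight term 0.5·γ·B·N_γ·s_γ = 0.5 × 18.1 × 1.87 × 41.1 × 0.6 = 417.33 kPa.
q_ult = 597.97 + 1096.2 + 417.33 = 2111.5 kPa.
Net ultimate: q_net = 2111.5 − 37.286 = 2074.2 kPa.
q_all(net) = 2074.2 / 2.5 = 829.69 kPa.

q_all(net) ≈ 830 kPa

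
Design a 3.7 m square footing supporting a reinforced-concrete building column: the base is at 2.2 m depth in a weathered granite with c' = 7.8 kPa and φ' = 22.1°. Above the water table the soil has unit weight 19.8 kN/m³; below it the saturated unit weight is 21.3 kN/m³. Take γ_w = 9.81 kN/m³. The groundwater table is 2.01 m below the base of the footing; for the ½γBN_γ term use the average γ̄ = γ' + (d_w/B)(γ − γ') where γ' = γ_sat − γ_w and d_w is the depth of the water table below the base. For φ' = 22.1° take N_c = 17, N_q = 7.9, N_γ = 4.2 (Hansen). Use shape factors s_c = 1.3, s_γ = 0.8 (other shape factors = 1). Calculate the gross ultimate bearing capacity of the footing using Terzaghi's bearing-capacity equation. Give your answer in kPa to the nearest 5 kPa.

Overburden at base level: q = 19.8 × 2.2 = 43.56 kPa.
The water table is 2.01 m below the base (< B = 3.7 m), so the ½γBN_γ term uses γ̄ = γ' + (d_w/B)(γ − γ') = 11.49 + (2.01/3.7)(19.8 − 11.49) = 16.004 kN/m³.
Cohesion term c·N_c·s_c = 7.8 × 17 × 1.3 = 172.38 kPa; surcharge term q·N_q = 43.56 × 7.9 = 344.12 kPa; self-weight term 0.5·γ·B·N_γ·s_γ = 0.5 × 16.004 × 3.7 × 4.2 × 0.8 = 99.483 kPa.
q_ult = 172.38 + 344.12 + 99.483 = 615.99 kPa.

q_ult ≈ 615 kPa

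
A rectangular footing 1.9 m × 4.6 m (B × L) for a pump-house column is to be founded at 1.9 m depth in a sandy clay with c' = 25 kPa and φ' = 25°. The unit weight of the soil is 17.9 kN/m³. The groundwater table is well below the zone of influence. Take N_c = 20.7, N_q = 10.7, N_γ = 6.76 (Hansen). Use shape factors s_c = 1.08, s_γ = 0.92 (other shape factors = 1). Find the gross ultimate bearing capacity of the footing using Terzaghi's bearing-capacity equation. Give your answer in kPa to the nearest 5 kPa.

Overburden at base level: q = 17.9 × 1.9 = 34.01 kPa.
Cohesion term c·N_c·s_c = 25 × 20.7 × 1.08 = 558.9 kPa; surcharge term q·N_q = 34.01 × 10.7 = 363.91 kPa; self-weight term 0.5·γ·B·N_γ·s_γ = 0.5 × 17.9 × 1.9 × 6.76 × 0.92 = 105.76 kPa.
q_ult = 558.9 + 363.91 + 105.76 = 1028.6 kPa.

q_ult ≈ 1030 kPa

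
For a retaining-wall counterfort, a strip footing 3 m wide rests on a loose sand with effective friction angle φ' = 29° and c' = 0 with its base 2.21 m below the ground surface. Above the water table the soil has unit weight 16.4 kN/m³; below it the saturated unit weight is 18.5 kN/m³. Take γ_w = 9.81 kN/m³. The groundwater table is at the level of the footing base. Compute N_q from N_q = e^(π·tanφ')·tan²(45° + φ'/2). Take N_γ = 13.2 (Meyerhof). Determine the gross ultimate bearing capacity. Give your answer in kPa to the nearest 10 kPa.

tan29° = 0.5543, so N_q = e^(π×0.5543)·tan²(59.5°) = 5.705 × 2.882 = 16.44.
Overburden at base level: q = 16.4 × 2.21 = 36.244 kPa.
Below the base the soil is submerged, so the ½γBN_γ term uses γ' = 18.5 − 9.81 = 8.69 kN/m³.
Surcharge term q·N_q = 36.244 × 16.443 = 595.97 kPa; self-weight term 0.5·γ·B·N_γ = 0.5 × 8.69 × 3 × 13.2 = 172.06 kPa.
q_ult = 595.97 + 172.06 = 768.03 kPa.

q_ult ≈ 770 kPa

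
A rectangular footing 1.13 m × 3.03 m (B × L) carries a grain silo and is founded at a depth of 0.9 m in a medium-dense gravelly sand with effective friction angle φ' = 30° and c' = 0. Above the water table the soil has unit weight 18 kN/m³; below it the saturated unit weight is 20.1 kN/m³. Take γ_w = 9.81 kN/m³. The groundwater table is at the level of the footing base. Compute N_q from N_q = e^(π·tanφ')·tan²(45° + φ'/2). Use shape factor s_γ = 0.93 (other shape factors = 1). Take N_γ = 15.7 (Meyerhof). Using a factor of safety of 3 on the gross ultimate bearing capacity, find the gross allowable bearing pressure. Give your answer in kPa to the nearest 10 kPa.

N_q = e^(π·tan30°)·tan²(60°) = 18.4.
Overburden at base level: q = 18 × 0.9 = 16.2 kPa.
Below the base the soil is submerged, so the ½γBN_γ term uses γ' = 20.1 − 9.81 = 10.29 kN/m³.
Surcharge term q·N_q = 16.2 × 18.401 = 298.1 kPa; self-weight term 0.5·γ·B·N_γ·s_γ = 0.5 × 10.29 × 1.13 × 15.7 × 0.93 = 84.888 kPa.
q_ult = 298.1 + 84.888 = 382.99 kPa.
q_all = 382.99 / 3 = 127.66 kPa.

q_all ≈ 130 kPa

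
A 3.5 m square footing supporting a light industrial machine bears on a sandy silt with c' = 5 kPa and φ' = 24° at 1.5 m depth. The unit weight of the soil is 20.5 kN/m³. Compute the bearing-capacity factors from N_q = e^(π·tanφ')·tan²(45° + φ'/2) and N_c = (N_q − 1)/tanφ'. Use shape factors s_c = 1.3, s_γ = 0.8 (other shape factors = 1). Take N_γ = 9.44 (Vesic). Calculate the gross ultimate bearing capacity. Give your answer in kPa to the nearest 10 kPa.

q_ult ≈ 690 kPa

tan24° = 0.4452, so N_q = e^(π×0.4452)·tan²(57°) = 4.05 × 2.371 = 9.6.
N_c = (9.6 − 1)/tan24° = 19.32.
q = γ·D_f = 20.5 × 1.5 = 30.75 kPa.
c·N_c·s_c = 5 × 19.324 × 1.3 = 125.6 kPa
q·N_q = 30.75 × 9.6034 = 295.3 kPa
0.5·γ·B·N_γ·s_γ = 0.5 × 20.5 × 3.5 × 9.44 × 0.8 = 270.93 kPa
q_ult = 125.6 + 295.3 + 270.93 = 691.84 kPa.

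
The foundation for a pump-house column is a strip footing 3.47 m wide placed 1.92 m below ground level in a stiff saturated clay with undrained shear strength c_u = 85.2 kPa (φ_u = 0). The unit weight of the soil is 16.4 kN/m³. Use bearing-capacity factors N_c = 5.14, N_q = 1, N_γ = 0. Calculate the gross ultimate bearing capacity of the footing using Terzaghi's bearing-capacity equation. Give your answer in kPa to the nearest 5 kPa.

q_ult ≈ 470 kPa

Overburden at base level: q = 16.4 × 1.92 = 31.488 kPa.
Cohesion term c·N_c = 85.2 × 5.14 = 437.93 kPa; surcharge term q·N_q = 31.488 × 1 = 31.488 kPa.
q_ult = 437.93 + 31.488 = 469.42 kPa.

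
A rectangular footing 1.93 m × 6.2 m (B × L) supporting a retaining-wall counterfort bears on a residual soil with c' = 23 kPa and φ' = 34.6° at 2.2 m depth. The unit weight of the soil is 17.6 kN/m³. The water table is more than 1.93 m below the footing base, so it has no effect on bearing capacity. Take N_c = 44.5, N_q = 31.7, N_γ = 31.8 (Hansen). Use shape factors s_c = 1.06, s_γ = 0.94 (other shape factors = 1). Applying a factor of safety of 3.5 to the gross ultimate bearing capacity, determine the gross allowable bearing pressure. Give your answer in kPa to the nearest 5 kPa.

Overburden at base level: q = 17.6 × 2.2 = 38.72 kPa.
Cohesion term c·N_c·s_c = 23 × 44.5 × 1.06 = 1084.9 kPa; surcharge term q·N_q = 38.72 × 31.7 = 1227.4 kPa; self-weight term 0.5·γ·B·N_γ·s_γ = 0.5 × 17.6 × 1.93 × 31.8 × 0.94 = 507.69 kPa.
q_ult = 1084.9 + 1227.4 + 507.69 = 2820 kPa.
q_all = q_ult / FS = 2820 / 3.5 = 805.72 kPa.

q_all ≈ 805 kPa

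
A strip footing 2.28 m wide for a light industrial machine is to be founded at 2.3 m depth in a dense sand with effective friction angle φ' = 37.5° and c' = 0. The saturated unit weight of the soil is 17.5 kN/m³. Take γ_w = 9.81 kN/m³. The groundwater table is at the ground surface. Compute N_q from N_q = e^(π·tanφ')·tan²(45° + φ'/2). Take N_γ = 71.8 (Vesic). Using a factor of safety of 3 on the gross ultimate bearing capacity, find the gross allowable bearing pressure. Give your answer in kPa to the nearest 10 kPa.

q_all ≈ 480 kPa

N_q = e^(π·tan37.5°)·tan²(63.75°) = 45.81.
Water table at ground surface, so effective unit weight γ' = 17.5 − 9.81 = 7.69 kN/m³ is used throughout; overburden q = 7.69 × 2.3 = 17.687 kPa; the same γ' applies in the ½γBN_γ term.
Surcharge term q·N_q = 17.687 × 45.811 = 810.26 kPa; self-weight term 0.5·γ·B·N_γ = 0.5 × 7.69 × 2.28 × 71.8 = 629.44 kPa.
q_ult = 810.26 + 629.44 = 1439.7 kPa.
q_all = 1439.7 / 3 = 479.9 kPa.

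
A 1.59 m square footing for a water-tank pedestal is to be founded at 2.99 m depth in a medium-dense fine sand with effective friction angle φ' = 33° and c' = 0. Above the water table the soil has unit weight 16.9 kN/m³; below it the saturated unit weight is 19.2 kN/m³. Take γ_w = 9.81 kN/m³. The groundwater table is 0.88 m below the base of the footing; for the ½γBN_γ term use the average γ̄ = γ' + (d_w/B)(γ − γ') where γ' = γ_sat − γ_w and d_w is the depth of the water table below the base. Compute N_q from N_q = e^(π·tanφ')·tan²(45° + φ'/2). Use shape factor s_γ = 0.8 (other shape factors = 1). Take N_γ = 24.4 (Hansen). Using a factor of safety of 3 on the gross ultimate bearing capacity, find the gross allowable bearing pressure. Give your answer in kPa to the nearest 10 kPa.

N_q = e^(π·tan33°)·tan²(61.5°) = 26.09.
Effective surcharge at the founding depth q = γ·D_f = 16.9 × 2.99 = 50.531 kPa.
With d_w = 0.88 m < B, γ̄ = 9.39 + (0.88/1.59) × (16.9 − 9.39) = 13.546 kN/m³.
q_ult = q·N_q + 0.5·γ·B·N_γ·s_γ
     = 50.531 × 26.092 + 0.5 × 13.546 × 1.59 × 24.4 × 0.8
     = 1318.5 + 210.22 = 1528.7 kPa.
q_all = 1528.7 / 3 = 509.56 kPa.

q_all ≈ 510 kPa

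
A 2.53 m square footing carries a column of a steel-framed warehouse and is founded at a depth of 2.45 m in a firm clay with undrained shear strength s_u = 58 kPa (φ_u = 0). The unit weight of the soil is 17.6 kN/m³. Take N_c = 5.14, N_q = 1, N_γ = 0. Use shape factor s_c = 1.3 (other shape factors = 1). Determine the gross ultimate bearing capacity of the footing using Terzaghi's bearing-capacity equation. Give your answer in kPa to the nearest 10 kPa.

Effective surcharge at the founding depth q = γ·D_f = 17.6 × 2.45 = 43.12 kPa.
q_ult = c·N_c·s_c + q·N_q
     = 58 × 5.14 × 1.3 + 43.12 × 1
     = 387.56 + 43.12 = 430.68 kPa.

q_ult ≈ 430 kPa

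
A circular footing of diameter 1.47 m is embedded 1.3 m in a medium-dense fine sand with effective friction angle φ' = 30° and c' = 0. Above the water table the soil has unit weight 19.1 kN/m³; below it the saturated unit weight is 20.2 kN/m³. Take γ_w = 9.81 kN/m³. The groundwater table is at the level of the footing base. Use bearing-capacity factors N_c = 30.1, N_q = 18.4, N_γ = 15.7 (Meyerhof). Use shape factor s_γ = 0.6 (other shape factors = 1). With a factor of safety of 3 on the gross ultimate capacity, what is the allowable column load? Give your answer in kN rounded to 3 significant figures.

P_all ≈ 299 kN

Effective surcharge at the founding depth q = γ·D_f = 19.1 × 1.3 = 24.83 kPa.
The water table coincides with the base, so in the self-weight term γ → γ' = 10.39 kN/m³.
q_ult = q·N_q + 0.5·γ·B·N_γ·s_γ
     = 24.83 × 18.4 + 0.5 × 10.39 × 1.47 × 15.7 × 0.6
     = 456.87 + 71.937 = 528.81 kPa.
Gross allowable pressure q_all = 528.81 / 3 = 176.27 kPa.
Footing area = 1.6972 m², so allowable column load = 176.27 × 1.6972 = 299.17 kN.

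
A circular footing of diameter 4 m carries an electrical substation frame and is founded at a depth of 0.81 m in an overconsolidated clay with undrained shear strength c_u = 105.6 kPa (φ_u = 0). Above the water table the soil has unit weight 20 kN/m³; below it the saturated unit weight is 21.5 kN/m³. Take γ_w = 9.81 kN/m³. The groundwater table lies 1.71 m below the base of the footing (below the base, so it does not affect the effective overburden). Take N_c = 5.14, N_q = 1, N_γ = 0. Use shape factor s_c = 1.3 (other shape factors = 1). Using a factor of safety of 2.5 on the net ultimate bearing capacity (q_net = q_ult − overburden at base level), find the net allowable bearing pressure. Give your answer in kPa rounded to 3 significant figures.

q = γ·D_f = 20 × 0.81 = 16.2 kPa.
c·N_c·s_c = 105.6 × 5.14 × 1.3 = 705.62 kPa
q·N_q = 16.2 × 1 = 16.2 kPa
q_ult = 705.62 + 16.2 = 721.82 kPa.
q_net = 721.82 − 16.2 = 705.62 kPa.
q_all(net) = 705.62 / 2.5 = 282.25 kPa.

q_all(net) ≈ 282 kPa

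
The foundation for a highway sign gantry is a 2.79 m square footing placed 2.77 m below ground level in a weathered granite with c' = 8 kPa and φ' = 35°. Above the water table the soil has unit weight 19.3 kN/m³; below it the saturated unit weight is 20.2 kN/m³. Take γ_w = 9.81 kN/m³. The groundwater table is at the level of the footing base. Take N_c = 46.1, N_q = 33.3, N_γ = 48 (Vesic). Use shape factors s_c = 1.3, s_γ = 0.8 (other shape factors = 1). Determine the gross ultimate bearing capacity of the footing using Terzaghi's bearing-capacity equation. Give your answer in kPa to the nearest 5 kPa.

Overburden at base level: q = 19.3 × 2.77 = 53.461 kPa.
Below the base the soil is submerged, so the ½γBN_γ term uses γ' = 20.2 − 9.81 = 10.39 kN/m³.
Cohesion term c·N_c·s_c = 8 × 46.1 × 1.3 = 479.44 kPa; surcharge term q·N_q = 53.461 × 33.3 = 1780.3 kPa; self-weight term 0.5·γ·B·N_γ·s_γ = 0.5 × 10.39 × 2.79 × 48 × 0.8 = 556.57 kPa.
q_ult = 479.44 + 1780.3 + 556.57 = 2816.3 kPa.

q_ult ≈ 2815 kPa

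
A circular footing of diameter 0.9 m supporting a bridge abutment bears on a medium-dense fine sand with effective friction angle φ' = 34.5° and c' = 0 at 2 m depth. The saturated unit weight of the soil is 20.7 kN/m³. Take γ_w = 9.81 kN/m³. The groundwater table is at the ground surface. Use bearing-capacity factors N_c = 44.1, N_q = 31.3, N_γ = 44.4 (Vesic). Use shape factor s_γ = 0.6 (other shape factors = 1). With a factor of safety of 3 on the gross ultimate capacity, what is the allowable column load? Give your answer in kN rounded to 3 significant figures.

P_all ≈ 172 kN

Water table at ground surface, so effective unit weight γ' = 20.7 − 9.81 = 10.89 kN/m³ is used throughout; overburden q = 10.89 × 2 = 21.78 kPa; the same γ' applies in the ½γBN_γ term.
Surcharge term q·N_q = 21.78 × 31.3 = 681.71 kPa; self-weight term 0.5·γ·B·N_γ·s_γ = 0.5 × 10.89 × 0.9 × 44.4 × 0.6 = 130.55 kPa.
q_ult = 681.71 + 130.55 = 812.26 kPa.
Gross allowable pressure q_all = 812.26 / 3 = 270.75 kPa.
Footing area = 0.6362 m², so allowable column load = 270.75 × 0.6362 = 172.25 kN.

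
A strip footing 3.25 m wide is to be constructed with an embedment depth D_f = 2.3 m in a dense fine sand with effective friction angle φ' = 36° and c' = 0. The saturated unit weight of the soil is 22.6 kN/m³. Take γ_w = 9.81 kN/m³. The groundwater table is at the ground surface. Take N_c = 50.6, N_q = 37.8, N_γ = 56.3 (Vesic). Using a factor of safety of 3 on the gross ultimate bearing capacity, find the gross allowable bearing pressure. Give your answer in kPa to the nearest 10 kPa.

γ' = 22.6 − 9.81 = 12.79 kN/m³ (submerged throughout). q = 12.79 × 2.3 = 29.417 kPa; the same γ' applies in the ½γBN_γ term.
q·N_q = 29.417 × 37.8 = 1112 kPa
0.5·γ·B·N_γ = 0.5 × 12.79 × 3.25 × 56.3 = 1170.1 kPa
q_ult = 1112 + 1170.1 = 2282.1 kPa.
q_all = 2282.1 / 3 = 760.7 kPa.

q_all ≈ 760 kPa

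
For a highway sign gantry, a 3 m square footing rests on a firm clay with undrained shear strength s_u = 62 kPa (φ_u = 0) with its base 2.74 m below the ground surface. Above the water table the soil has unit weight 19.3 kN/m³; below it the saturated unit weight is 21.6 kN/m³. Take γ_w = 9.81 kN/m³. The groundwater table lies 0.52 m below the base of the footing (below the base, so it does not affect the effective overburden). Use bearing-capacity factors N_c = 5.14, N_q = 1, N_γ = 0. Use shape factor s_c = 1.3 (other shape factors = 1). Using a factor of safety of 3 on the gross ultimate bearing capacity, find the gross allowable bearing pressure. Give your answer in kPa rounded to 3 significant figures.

q_all ≈ 156 kPa

q = γ·D_f = 19.3 × 2.74 = 52.882 kPa.
c·N_c·s_c = 62 × 5.14 × 1.3 = 414.28 kPa
q·N_q = 52.882 × 1 = 52.882 kPa
q_ult = 414.28 + 52.882 = 467.17 kPa.
q_all = 467.17 / 3 = 155.72 kPa.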